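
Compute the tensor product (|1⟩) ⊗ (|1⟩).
|11⟩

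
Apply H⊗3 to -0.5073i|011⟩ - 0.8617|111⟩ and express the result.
(-0.3047 - 0.1794i)|000⟩ + (0.3047 + 0.1794i)|001⟩ + (0.3047 + 0.1794i)|010⟩ + (-0.3047 - 0.1794i)|011⟩ + (0.3047 - 0.1794i)|100⟩ + (-0.3047 + 0.1794i)|101⟩ + (-0.3047 + 0.1794i)|110⟩ + (0.3047 - 0.1794i)|111⟩

H⊗3 gives amp(|y⟩) = (1/2√2) Σ_x (−1)^(x·y) amp(|x⟩), where x·y is the number of positions in which both x and y have a 1.
|000⟩: (-0.5073i - 0.8617)/(2√2) = (-0.3047 - 0.1794i)
|001⟩: (0.5073i + 0.8617)/(2√2) = (0.3047 + 0.1794i)
|010⟩: (0.5073i + 0.8617)/(2√2) = (0.3047 + 0.1794i)
|011⟩: (-0.5073i - 0.8617)/(2√2) = (-0.3047 - 0.1794i)
|100⟩: (-0.5073i + 0.8617)/(2√2) = (0.3047 - 0.1794i)
|101⟩: (0.5073i - 0.8617)/(2√2) = (-0.3047 + 0.1794i)
|110⟩: (0.5073i - 0.8617)/(2√2) = (-0.3047 + 0.1794i)
|111⟩: (-0.5073i + 0.8617)/(2√2) = (0.3047 - 0.1794i)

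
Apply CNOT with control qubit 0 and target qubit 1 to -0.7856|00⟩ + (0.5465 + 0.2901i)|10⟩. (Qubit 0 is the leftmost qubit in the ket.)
-0.7856|00⟩ + (0.5465 + 0.2901i)|11⟩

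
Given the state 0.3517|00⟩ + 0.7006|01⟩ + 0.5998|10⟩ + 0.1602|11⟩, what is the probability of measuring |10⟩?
0.3598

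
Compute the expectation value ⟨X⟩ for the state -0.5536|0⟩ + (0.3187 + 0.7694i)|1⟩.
-0.3529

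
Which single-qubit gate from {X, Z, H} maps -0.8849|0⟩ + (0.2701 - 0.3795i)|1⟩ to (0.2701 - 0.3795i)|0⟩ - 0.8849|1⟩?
X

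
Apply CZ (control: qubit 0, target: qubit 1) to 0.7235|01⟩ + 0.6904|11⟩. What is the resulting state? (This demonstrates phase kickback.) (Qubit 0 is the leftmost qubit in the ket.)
0.7235|01⟩ - 0.6904|11⟩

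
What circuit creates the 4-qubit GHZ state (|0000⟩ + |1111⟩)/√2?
H(q0) → CNOT(q0,q1) → CNOT(q0,q2) → CNOT(q0,q3)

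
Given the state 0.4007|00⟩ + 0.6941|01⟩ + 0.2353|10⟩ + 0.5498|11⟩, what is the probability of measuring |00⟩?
0.1606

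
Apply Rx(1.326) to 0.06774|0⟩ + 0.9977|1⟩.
(0.05339 - 0.6141i)|0⟩ + (0.7863 - 0.04169i)|1⟩

Rx(1.326) = [[cos(θ/2), −i·sin(θ/2)], [−i·sin(θ/2), cos(θ/2)]]; θ = 1.326, cos(θ/2) ≈ 0.788149, sin(θ/2) ≈ 0.615484.
With a = amp(|0⟩) = 0.06774 and b = amp(|1⟩) = 0.9977:
new amp(|0⟩) = (0.788149)·a + (-0.615484i)·b = (0.05339 - 0.6141i)
new amp(|1⟩) = (-0.615484i)·a + (0.788149)·b = (0.7863 - 0.04169i)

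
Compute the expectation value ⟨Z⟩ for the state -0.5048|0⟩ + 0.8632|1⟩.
-0.4903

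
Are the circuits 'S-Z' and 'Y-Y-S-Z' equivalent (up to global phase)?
Yes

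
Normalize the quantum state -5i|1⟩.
-i|1⟩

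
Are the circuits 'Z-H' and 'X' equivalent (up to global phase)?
No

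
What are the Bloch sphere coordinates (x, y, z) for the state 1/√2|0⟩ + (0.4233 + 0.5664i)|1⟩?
(0.5986, 0.801, 0.00000815)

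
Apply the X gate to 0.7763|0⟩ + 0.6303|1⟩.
0.6303|0⟩ + 0.7763|1⟩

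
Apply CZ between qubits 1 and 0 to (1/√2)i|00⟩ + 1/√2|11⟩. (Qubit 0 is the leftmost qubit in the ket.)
(1/√2)i|00⟩ - 1/√2|11⟩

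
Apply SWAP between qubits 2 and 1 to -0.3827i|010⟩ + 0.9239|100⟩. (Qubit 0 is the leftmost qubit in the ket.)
-0.3827i|001⟩ + 0.9239|100⟩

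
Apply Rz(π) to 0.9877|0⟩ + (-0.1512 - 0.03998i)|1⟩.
-0.9877i|0⟩ + (0.03998 - 0.1512i)|1⟩

Rz(π) = [[e^(−iθ/2), 0], [0, e^(iθ/2)]] with e^(±iθ/2) = cos(θ/2) ± i·sin(θ/2); θ = π, cos(θ/2) ≈ 0, sin(θ/2) ≈ 1.
With a = amp(|0⟩) = 0.9877 and b = amp(|1⟩) = (-0.1512 - 0.03998i):
new amp(|0⟩) = (-i)·a = -0.9877i
new amp(|1⟩) = (i)·b = (0.03998 - 0.1512i)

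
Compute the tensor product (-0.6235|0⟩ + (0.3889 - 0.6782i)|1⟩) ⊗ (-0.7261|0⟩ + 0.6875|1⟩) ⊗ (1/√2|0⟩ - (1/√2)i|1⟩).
0.3201|000⟩ - 0.3201i|001⟩ - 0.3031|010⟩ + 0.3031i|011⟩ + (-0.1997 + 0.3482i)|100⟩ + (0.3482 + 0.1997i)|101⟩ + (0.1891 - 0.3297i)|110⟩ + (-0.3297 - 0.1891i)|111⟩

amp(|b₁b₂…⟩) = product of the factor amplitudes for bits b₁, b₂, …; only kets whose every factor amplitude is nonzero survive.
|000⟩: (-0.6235)(-0.7261)(1/√2) = 0.3201
|001⟩: (-0.6235)(-0.7261)(-(1/√2)i) = -0.3201i
|010⟩: (-0.6235)(0.6875)(1/√2) = -0.3031
|011⟩: (-0.6235)(0.6875)(-(1/√2)i) = 0.3031i
|100⟩: (0.3889 - 0.6782i)(-0.7261)(1/√2) = (-0.1997 + 0.3482i)
|101⟩: (0.3889 - 0.6782i)(-0.7261)(-(1/√2)i) = (0.3482 + 0.1997i)
|110⟩: (0.3889 - 0.6782i)(0.6875)(1/√2) = (0.1891 - 0.3297i)
|111⟩: (0.3889 - 0.6782i)(0.6875)(-(1/√2)i) = (-0.3297 - 0.1891i)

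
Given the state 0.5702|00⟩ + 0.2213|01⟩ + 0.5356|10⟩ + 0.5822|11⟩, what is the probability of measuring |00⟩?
0.3251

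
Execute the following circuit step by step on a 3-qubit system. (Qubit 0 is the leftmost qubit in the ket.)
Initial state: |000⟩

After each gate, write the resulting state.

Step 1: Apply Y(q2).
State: i|001⟩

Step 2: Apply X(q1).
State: i|011⟩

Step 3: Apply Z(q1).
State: -i|011⟩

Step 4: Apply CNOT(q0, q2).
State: -i|011⟩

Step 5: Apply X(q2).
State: -i|010⟩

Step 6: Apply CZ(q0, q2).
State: -i|010⟩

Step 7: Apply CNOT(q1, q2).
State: -i|011⟩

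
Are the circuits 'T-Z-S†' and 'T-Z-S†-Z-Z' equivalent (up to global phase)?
Yes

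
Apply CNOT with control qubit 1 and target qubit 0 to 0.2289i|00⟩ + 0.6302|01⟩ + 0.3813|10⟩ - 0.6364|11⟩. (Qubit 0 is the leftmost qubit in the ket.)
0.2289i|00⟩ - 0.6364|01⟩ + 0.3813|10⟩ + 0.6302|11⟩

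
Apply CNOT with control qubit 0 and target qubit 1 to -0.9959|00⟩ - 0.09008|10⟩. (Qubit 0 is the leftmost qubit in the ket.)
-0.9959|00⟩ - 0.09008|11⟩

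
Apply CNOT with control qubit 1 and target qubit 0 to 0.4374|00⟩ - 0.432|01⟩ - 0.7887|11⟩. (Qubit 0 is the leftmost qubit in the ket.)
0.4374|00⟩ - 0.7887|01⟩ - 0.432|11⟩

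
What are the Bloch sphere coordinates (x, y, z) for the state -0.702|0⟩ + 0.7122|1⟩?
(-0.9999, 0, -0.01442)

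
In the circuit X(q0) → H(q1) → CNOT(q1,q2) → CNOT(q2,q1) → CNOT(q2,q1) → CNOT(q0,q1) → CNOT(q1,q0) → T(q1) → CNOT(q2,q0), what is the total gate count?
9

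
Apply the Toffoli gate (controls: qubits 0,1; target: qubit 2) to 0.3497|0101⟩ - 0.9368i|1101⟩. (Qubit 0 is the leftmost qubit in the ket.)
0.3497|0101⟩ - 0.9368i|1111⟩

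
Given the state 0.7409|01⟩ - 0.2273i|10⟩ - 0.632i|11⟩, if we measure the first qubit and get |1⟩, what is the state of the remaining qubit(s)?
-0.3384i|0⟩ - 0.941i|1⟩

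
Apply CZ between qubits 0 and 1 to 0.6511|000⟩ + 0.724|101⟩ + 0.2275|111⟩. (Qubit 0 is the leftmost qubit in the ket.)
0.6511|000⟩ + 0.724|101⟩ - 0.2275|111⟩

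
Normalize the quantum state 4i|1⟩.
i|1⟩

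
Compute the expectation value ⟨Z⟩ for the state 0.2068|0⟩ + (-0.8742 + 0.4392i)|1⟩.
-0.9144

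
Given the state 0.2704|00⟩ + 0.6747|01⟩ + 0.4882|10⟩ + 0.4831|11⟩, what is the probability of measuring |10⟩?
0.2383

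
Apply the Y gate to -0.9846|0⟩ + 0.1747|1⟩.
-0.1747i|0⟩ - 0.9846i|1⟩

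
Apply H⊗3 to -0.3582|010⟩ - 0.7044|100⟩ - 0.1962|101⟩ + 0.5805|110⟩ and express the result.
-0.2398|000⟩ - 0.1011|001⟩ - 0.397|010⟩ - 0.2583|011⟩ - 0.01347|100⟩ - 0.1522|101⟩ + 0.6503|110⟩ + 0.5116|111⟩

H⊗3 gives amp(|y⟩) = (1/2√2) Σ_x (−1)^(x·y) amp(|x⟩), where x·y is the number of positions in which both x and y have a 1.
|000⟩: (-0.3582 - 0.7044 - 0.1962 + 0.5805)/(2√2) = -0.2398
|001⟩: (-0.3582 - 0.7044 + 0.1962 + 0.5805)/(2√2) = -0.1011
|010⟩: (0.3582 - 0.7044 - 0.1962 - 0.5805)/(2√2) = -0.397
|011⟩: (0.3582 - 0.7044 + 0.1962 - 0.5805)/(2√2) = -0.2583
|100⟩: (-0.3582 + 0.7044 + 0.1962 - 0.5805)/(2√2) = -0.01347
|101⟩: (-0.3582 + 0.7044 - 0.1962 - 0.5805)/(2√2) = -0.1522
|110⟩: (0.3582 + 0.7044 + 0.1962 + 0.5805)/(2√2) = 0.6503
|111⟩: (0.3582 + 0.7044 - 0.1962 + 0.5805)/(2√2) = 0.5116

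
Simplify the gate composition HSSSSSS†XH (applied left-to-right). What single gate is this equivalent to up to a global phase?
Z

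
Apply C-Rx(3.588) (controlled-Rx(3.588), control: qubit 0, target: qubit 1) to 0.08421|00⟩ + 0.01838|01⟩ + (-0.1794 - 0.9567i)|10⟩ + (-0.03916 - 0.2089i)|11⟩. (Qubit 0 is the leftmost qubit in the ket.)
0.08421|00⟩ + 0.01838|01⟩ + (-0.164 + 0.25i)|10⟩ + (-0.9243 + 0.2212i)|11⟩

C-Rx(3.588) leaves the control-|0⟩ kets |00⟩, |01⟩ unchanged and applies Rx(3.588) to qubit 1 on the control-|1⟩ pair (|10⟩, |11⟩).
Rx(3.588) = [[cos(θ/2), −i·sin(θ/2)], [−i·sin(θ/2), cos(θ/2)]]; θ = 3.588, cos(θ/2) ≈ -0.221355, sin(θ/2) ≈ 0.975193.
With a = amp(|10⟩) = (-0.1794 - 0.9567i) and b = amp(|11⟩) = (-0.03916 - 0.2089i):
new amp(|10⟩) = (-0.221355)·a + (-0.975193i)·b = (-0.164 + 0.25i)
new amp(|11⟩) = (-0.975193i)·a + (-0.221355)·b = (-0.9243 + 0.2212i)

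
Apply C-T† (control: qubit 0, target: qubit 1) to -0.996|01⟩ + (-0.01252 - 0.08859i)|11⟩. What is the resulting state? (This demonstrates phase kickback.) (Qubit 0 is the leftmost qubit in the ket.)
-0.996|01⟩ + (-0.0715 - 0.05379i)|11⟩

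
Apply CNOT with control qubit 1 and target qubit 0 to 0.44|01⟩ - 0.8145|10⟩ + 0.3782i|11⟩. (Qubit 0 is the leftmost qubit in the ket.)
0.3782i|01⟩ - 0.8145|10⟩ + 0.44|11⟩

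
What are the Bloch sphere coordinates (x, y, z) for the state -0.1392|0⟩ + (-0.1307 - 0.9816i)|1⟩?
(0.03639, 0.2733, -0.9612)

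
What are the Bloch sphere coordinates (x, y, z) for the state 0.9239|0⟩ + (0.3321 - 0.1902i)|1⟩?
(0.6137, -0.3515, 0.7071)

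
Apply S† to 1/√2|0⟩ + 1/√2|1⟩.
1/√2|0⟩ - (1/√2)i|1⟩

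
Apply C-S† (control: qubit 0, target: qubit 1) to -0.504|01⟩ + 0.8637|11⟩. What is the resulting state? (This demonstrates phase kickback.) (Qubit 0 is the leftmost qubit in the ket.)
-0.504|01⟩ - 0.8637i|11⟩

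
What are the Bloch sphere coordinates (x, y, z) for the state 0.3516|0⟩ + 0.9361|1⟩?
(0.6583, 0, -0.7527)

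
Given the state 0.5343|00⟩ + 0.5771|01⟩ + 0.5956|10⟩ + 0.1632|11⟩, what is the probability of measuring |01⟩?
0.333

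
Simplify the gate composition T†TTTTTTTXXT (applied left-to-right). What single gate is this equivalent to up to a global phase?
T†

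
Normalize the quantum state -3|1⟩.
-|1⟩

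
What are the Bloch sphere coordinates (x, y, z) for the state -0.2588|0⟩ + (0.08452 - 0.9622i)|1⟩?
(-0.04375, 0.498, -0.866)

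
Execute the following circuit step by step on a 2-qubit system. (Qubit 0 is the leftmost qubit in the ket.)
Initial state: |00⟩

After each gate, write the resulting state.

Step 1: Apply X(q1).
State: |01⟩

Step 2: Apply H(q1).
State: 1/√2|00⟩ - 1/√2|01⟩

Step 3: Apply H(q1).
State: |01⟩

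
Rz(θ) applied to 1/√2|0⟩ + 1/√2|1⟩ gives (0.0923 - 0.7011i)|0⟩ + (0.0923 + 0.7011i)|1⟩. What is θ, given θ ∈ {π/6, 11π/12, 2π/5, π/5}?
11π/12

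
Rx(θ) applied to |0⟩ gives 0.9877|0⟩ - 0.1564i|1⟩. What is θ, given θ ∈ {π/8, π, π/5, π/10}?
π/10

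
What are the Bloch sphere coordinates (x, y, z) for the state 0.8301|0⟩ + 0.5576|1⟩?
(0.9257, 0, 0.3781)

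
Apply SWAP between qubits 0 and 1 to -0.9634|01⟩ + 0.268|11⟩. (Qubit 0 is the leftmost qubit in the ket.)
-0.9634|10⟩ + 0.268|11⟩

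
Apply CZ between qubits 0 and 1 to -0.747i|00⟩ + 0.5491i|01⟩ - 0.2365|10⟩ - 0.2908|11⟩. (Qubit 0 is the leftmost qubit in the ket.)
-0.747i|00⟩ + 0.5491i|01⟩ - 0.2365|10⟩ + 0.2908|11⟩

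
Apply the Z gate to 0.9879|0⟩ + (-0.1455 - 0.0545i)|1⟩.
0.9879|0⟩ + (0.1455 + 0.0545i)|1⟩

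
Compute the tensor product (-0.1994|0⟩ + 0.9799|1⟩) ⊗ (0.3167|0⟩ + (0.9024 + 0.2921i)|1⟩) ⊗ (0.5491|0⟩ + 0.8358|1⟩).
-0.03468|000⟩ - 0.05278|001⟩ + (-0.0988 - 0.03198i)|010⟩ + (-0.1504 - 0.04868i)|011⟩ + 0.1704|100⟩ + 0.2594|101⟩ + (0.4855 + 0.1572i)|110⟩ + (0.7391 + 0.2392i)|111⟩

amp(|b₁b₂…⟩) = product of the factor amplitudes for bits b₁, b₂, …; only kets whose every factor amplitude is nonzero survive.
|000⟩: (-0.1994)(0.3167)(0.5491) = -0.03468
|001⟩: (-0.1994)(0.3167)(0.8358) = -0.05278
|010⟩: (-0.1994)(0.9024 + 0.2921i)(0.5491) = (-0.0988 - 0.03198i)
|011⟩: (-0.1994)(0.9024 + 0.2921i)(0.8358) = (-0.1504 - 0.04868i)
|100⟩: (0.9799)(0.3167)(0.5491) = 0.1704
|101⟩: (0.9799)(0.3167)(0.8358) = 0.2594
|110⟩: (0.9799)(0.9024 + 0.2921i)(0.5491) = (0.4855 + 0.1572i)
|111⟩: (0.9799)(0.9024 + 0.2921i)(0.8358) = (0.7391 + 0.2392i)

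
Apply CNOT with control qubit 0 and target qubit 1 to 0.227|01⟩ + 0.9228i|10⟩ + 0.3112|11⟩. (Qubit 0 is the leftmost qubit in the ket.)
0.227|01⟩ + 0.3112|10⟩ + 0.9228i|11⟩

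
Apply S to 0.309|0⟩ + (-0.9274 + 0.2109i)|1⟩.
0.309|0⟩ + (-0.2109 - 0.9274i)|1⟩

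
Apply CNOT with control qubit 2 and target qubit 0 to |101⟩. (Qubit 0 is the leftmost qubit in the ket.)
|001⟩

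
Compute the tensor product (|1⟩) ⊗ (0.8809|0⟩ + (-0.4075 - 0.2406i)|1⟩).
0.8809|10⟩ + (-0.4075 - 0.2406i)|11⟩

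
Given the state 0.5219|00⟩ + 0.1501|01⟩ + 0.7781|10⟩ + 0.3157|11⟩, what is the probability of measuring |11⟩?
0.09967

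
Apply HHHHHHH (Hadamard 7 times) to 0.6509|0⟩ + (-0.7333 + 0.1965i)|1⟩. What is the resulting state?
(-0.05827 + 0.1389i)|0⟩ + (0.9788 - 0.1389i)|1⟩

H² = I, so H^7 = H: a single Hadamard. With (a, b) = (0.6509, (-0.7333 + 0.1965i)), H gives ((a + b)/√2, (a − b)/√2) = ((-0.05827 + 0.1389i), (0.9788 - 0.1389i)).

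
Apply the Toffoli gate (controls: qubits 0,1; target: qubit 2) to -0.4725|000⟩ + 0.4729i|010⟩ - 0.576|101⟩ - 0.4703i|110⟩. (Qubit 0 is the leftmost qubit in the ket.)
-0.4725|000⟩ + 0.4729i|010⟩ - 0.576|101⟩ - 0.4703i|111⟩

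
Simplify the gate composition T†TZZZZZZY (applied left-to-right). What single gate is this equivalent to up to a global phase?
Y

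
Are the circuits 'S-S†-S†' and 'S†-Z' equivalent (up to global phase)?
No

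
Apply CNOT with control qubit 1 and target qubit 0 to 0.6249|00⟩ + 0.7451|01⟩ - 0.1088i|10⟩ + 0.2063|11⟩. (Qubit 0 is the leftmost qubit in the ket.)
0.6249|00⟩ + 0.2063|01⟩ - 0.1088i|10⟩ + 0.7451|11⟩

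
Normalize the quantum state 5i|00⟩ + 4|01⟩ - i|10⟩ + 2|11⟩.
0.7372i|00⟩ + 0.5898|01⟩ - 0.1474i|10⟩ + 0.2949|11⟩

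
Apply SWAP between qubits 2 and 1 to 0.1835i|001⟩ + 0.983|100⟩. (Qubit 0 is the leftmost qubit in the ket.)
0.1835i|010⟩ + 0.983|100⟩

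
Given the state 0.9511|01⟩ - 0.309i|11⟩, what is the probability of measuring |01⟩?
0.9046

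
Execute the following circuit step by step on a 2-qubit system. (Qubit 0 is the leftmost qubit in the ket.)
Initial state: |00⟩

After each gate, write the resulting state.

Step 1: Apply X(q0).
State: |10⟩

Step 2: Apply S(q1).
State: |10⟩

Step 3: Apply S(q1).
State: |10⟩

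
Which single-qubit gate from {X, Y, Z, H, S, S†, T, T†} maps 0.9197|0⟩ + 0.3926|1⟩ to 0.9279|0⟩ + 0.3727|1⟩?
H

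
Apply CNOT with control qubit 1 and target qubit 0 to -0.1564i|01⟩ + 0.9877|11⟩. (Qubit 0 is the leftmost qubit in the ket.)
0.9877|01⟩ - 0.1564i|11⟩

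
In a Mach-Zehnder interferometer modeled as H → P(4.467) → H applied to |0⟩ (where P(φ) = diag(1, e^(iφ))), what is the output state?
(0.3785 - 0.485i)|0⟩ + (0.6215 + 0.485i)|1⟩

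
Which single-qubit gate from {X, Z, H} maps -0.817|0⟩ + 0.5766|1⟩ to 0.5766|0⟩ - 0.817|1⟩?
X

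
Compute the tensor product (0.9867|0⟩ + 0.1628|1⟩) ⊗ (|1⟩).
0.9867|01⟩ + 0.1628|11⟩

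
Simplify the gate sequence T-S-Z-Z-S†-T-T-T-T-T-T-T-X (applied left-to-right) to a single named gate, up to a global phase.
X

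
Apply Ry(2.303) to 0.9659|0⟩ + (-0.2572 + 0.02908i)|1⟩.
(0.6282 - 0.02656i)|0⟩ + (0.7775 + 0.01184i)|1⟩

Ry(2.303) = [[cos(θ/2), −sin(θ/2)], [sin(θ/2), cos(θ/2)]]; θ = 2.303, cos(θ/2) ≈ 0.407118, sin(θ/2) ≈ 0.913376.
With a = amp(|0⟩) = 0.9659 and b = amp(|1⟩) = (-0.2572 + 0.02908i):
new amp(|0⟩) = (0.407118)·a + (-0.913376)·b = (0.6282 - 0.02656i)
new amp(|1⟩) = (0.913376)·a + (0.407118)·b = (0.7775 + 0.01184i)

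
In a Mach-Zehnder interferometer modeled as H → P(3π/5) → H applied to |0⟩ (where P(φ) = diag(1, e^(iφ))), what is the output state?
(0.3455 + 0.4755i)|0⟩ + (0.6545 - 0.4755i)|1⟩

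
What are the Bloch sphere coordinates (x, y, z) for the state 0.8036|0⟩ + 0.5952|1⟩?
(0.9566, 0, 0.2915)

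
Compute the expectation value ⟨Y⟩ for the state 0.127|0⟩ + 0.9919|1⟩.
0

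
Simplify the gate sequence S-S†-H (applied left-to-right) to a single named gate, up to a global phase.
H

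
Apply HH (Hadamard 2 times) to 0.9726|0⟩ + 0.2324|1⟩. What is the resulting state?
0.9726|0⟩ + 0.2324|1⟩

H² = I, so an even number of Hadamards cancels: H^2 = I and the state is unchanged.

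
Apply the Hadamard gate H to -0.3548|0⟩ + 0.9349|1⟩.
0.4102|0⟩ - 0.912|1⟩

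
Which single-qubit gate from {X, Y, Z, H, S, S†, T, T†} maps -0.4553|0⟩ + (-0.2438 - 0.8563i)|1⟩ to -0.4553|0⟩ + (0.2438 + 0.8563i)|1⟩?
Z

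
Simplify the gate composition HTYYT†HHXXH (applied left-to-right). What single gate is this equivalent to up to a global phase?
I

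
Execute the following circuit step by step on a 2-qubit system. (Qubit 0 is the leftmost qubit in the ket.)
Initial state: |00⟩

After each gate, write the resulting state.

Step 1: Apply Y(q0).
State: i|10⟩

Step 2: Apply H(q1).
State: (1/√2)i|10⟩ + (1/√2)i|11⟩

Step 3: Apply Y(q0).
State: 1/√2|00⟩ + 1/√2|01⟩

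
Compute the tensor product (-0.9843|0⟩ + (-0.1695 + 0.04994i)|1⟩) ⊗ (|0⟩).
-0.9843|00⟩ + (-0.1695 + 0.04994i)|10⟩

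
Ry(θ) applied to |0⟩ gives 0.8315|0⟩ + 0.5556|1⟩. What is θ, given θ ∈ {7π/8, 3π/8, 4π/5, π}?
3π/8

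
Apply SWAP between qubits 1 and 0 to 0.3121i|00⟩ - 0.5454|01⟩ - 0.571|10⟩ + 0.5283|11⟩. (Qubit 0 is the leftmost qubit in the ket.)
0.3121i|00⟩ - 0.571|01⟩ - 0.5454|10⟩ + 0.5283|11⟩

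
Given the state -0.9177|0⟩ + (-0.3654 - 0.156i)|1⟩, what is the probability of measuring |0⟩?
0.8422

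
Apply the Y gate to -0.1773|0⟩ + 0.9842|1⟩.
-0.9842i|0⟩ - 0.1773i|1⟩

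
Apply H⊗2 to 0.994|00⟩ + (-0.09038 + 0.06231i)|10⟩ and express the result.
(0.4518 + 0.03116i)|00⟩ + (0.4518 + 0.03116i)|01⟩ + (0.5422 - 0.03116i)|10⟩ + (0.5422 - 0.03116i)|11⟩

H⊗2 gives amp(|y⟩) = (1/2) Σ_x (−1)^(x·y) amp(|x⟩), where x·y is the number of positions in which both x and y have a 1.
|00⟩: (0.994 + (-0.09038 + 0.06231i))/2 = (0.4518 + 0.03116i)
|01⟩: (0.994 + (-0.09038 + 0.06231i))/2 = (0.4518 + 0.03116i)
|10⟩: (0.994 - (-0.09038 + 0.06231i))/2 = (0.5422 - 0.03116i)
|11⟩: (0.994 - (-0.09038 + 0.06231i))/2 = (0.5422 - 0.03116i)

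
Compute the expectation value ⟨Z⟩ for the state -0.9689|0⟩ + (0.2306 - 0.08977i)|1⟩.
0.8775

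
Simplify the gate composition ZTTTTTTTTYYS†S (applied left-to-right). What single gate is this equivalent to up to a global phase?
Z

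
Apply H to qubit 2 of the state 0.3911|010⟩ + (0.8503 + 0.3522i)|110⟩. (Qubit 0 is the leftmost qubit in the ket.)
0.2765|010⟩ + 0.2765|011⟩ + (0.6013 + 0.249i)|110⟩ + (0.6013 + 0.249i)|111⟩

H on qubit 2 mixes each pair of kets that differ only in qubit 2: amplitudes (a, b) of (|…0…⟩, |…1…⟩) become ((a + b)/√2, (a − b)/√2). Kets absent from the input have amplitude 0.
(|010⟩, |011⟩): (a, b) = (0.3911, 0) → (0.2765, 0.2765)
(|110⟩, |111⟩): (a, b) = ((0.8503 + 0.3522i), 0) → ((0.6013 + 0.249i), (0.6013 + 0.249i))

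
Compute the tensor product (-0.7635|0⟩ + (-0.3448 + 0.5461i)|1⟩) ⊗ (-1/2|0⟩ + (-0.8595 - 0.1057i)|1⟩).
0.3818|00⟩ + (0.6562 + 0.0807i)|01⟩ + (0.1724 - 0.2731i)|10⟩ + (0.3541 - 0.4329i)|11⟩

amp(|b₁b₂…⟩) = product of the factor amplitudes for bits b₁, b₂, …; only kets whose every factor amplitude is nonzero survive.
|00⟩: (-0.7635)(-1/2) = 0.3818
|01⟩: (-0.7635)(-0.8595 - 0.1057i) = (0.6562 + 0.0807i)
|10⟩: (-0.3448 + 0.5461i)(-1/2) = (0.1724 - 0.2731i)
|11⟩: (-0.3448 + 0.5461i)(-0.8595 - 0.1057i) = (0.3541 - 0.4329i)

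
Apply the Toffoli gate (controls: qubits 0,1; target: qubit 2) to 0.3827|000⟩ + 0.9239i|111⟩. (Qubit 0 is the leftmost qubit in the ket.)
0.3827|000⟩ + 0.9239i|110⟩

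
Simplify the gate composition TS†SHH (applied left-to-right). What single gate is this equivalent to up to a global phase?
T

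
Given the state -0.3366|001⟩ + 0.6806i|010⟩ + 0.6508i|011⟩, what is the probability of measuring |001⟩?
0.1133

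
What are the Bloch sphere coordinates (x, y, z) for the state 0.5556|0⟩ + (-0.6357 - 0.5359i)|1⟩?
(-0.7064, -0.5955, -0.3826)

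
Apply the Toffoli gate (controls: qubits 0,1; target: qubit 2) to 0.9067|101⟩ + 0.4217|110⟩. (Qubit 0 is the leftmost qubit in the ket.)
0.9067|101⟩ + 0.4217|111⟩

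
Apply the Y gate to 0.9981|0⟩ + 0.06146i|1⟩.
0.06146|0⟩ + 0.9981i|1⟩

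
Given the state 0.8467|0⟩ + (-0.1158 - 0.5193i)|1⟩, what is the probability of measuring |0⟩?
0.7169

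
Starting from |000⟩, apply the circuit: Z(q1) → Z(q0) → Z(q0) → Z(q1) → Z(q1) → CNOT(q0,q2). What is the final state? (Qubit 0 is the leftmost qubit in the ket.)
|000⟩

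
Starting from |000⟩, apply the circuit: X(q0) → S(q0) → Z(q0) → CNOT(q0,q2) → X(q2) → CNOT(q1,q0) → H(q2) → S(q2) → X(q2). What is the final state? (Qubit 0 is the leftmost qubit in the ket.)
1/√2|100⟩ - (1/√2)i|101⟩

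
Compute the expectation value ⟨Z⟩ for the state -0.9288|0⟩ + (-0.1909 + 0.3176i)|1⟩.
0.7254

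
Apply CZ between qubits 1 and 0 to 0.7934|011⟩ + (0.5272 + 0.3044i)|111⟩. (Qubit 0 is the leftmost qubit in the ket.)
0.7934|011⟩ + (-0.5272 - 0.3044i)|111⟩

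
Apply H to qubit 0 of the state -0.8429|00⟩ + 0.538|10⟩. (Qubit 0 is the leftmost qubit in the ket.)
-0.2156|00⟩ - 0.9764|10⟩

H on qubit 0 mixes each pair of kets that differ only in qubit 0: amplitudes (a, b) of (|…0…⟩, |…1…⟩) become ((a + b)/√2, (a − b)/√2). Kets absent from the input have amplitude 0.
(|00⟩, |10⟩): (a, b) = (-0.8429, 0.538) → (-0.2156, -0.9764)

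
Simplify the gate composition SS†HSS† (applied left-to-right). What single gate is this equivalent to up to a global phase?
H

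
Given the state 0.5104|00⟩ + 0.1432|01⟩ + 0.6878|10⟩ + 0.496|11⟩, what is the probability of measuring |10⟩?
0.4731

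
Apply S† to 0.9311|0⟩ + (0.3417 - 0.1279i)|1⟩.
0.9311|0⟩ + (-0.1279 - 0.3417i)|1⟩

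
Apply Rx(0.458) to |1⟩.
-0.227i|0⟩ + 0.9739|1⟩

Rx(0.458) = [[cos(θ/2), −i·sin(θ/2)], [−i·sin(θ/2), cos(θ/2)]]; θ = 0.458, cos(θ/2) ≈ 0.973894, sin(θ/2) ≈ 0.227004.
With a = amp(|0⟩) = 0 and b = amp(|1⟩) = 1:
new amp(|0⟩) = (0.973894)·a + (-0.227004i)·b = -0.227i
new amp(|1⟩) = (-0.227004i)·a + (0.973894)·b = 0.9739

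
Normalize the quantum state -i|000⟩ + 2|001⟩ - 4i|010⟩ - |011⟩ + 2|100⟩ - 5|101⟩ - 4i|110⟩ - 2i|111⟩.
-0.1187i|000⟩ + 0.2374|001⟩ - 0.4747i|010⟩ - 0.1187|011⟩ + 0.2374|100⟩ - 0.5934|101⟩ - 0.4747i|110⟩ - 0.2374i|111⟩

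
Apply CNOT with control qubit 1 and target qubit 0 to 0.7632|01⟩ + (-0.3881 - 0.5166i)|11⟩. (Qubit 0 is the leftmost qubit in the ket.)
(-0.3881 - 0.5166i)|01⟩ + 0.7632|11⟩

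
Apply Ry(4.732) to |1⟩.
-0.7001|0⟩ - 0.714|1⟩

Ry(4.732) = [[cos(θ/2), −sin(θ/2)], [sin(θ/2), cos(θ/2)]]; θ = 4.732, cos(θ/2) ≈ -0.714006, sin(θ/2) ≈ 0.700139.
With a = amp(|0⟩) = 0 and b = amp(|1⟩) = 1:
new amp(|0⟩) = (-0.714006)·a + (-0.700139)·b = -0.7001
new amp(|1⟩) = (0.700139)·a + (-0.714006)·b = -0.714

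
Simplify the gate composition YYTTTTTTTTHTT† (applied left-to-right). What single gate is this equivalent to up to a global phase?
H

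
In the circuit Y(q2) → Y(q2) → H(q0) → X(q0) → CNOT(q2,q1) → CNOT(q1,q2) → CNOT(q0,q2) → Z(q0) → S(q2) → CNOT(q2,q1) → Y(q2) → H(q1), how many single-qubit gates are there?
8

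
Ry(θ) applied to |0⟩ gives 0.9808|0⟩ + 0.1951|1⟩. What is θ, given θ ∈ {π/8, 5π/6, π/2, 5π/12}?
π/8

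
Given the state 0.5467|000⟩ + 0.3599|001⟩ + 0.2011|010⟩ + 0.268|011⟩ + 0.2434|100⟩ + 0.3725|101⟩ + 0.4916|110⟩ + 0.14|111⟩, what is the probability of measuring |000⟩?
0.2989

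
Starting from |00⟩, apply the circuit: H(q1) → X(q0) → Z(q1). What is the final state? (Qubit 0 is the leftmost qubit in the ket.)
1/√2|10⟩ - 1/√2|11⟩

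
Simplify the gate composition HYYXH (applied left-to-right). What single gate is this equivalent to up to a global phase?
Z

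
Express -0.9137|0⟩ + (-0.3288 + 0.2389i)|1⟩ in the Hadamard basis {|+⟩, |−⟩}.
(-0.8786 + 0.1689i)|+⟩ + (-0.4136 - 0.1689i)|−⟩

With |ψ⟩ = α|0⟩ + β|1⟩, the Hadamard-basis coefficients are ⟨+|ψ⟩ = (α + β)/√2 and ⟨−|ψ⟩ = (α − β)/√2.
Here α = -0.9137, β = (-0.3288 + 0.2389i): (α + β)/√2 = (-0.8786 + 0.1689i), (α − β)/√2 = (-0.4136 - 0.1689i).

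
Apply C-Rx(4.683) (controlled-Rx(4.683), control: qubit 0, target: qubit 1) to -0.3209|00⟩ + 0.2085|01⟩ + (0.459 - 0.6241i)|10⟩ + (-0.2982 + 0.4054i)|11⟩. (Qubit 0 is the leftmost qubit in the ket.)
-0.3209|00⟩ + 0.2085|01⟩ + (-0.02892 + 0.6487i)|10⟩ + (-0.24 - 0.6117i)|11⟩

C-Rx(4.683) leaves the control-|0⟩ kets |00⟩, |01⟩ unchanged and applies Rx(4.683) to qubit 1 on the control-|1⟩ pair (|10⟩, |11⟩).
Rx(4.683) = [[cos(θ/2), −i·sin(θ/2)], [−i·sin(θ/2), cos(θ/2)]]; θ = 4.683, cos(θ/2) ≈ -0.69664, sin(θ/2) ≈ 0.717421.
With a = amp(|10⟩) = (0.459 - 0.6241i) and b = amp(|11⟩) = (-0.2982 + 0.4054i):
new amp(|10⟩) = (-0.69664)·a + (-0.717421i)·b = (-0.02892 + 0.6487i)
new amp(|11⟩) = (-0.717421i)·a + (-0.69664)·b = (-0.24 - 0.6117i)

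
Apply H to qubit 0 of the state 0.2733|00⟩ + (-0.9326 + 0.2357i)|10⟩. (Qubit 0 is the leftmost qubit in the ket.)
(-0.4662 + 0.1667i)|00⟩ + (0.8527 - 0.1667i)|10⟩

H on qubit 0 mixes each pair of kets that differ only in qubit 0: amplitudes (a, b) of (|…0…⟩, |…1…⟩) become ((a + b)/√2, (a − b)/√2). Kets absent from the input have amplitude 0.
(|00⟩, |10⟩): (a, b) = (0.2733, (-0.9326 + 0.2357i)) → ((-0.4662 + 0.1667i), (0.8527 - 0.1667i))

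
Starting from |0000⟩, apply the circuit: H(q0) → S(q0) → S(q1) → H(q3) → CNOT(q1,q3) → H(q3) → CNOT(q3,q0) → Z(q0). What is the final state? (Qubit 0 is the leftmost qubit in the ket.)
1/√2|0000⟩ - (1/√2)i|1000⟩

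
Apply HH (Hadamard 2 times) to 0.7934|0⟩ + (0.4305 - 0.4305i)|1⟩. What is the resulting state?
0.7934|0⟩ + (0.4305 - 0.4305i)|1⟩

H² = I, so an even number of Hadamards cancels: H^2 = I and the state is unchanged.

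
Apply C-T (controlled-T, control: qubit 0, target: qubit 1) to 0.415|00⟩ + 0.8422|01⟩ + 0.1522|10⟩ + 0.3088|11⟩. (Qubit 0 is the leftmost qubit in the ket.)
0.415|00⟩ + 0.8422|01⟩ + 0.1522|10⟩ + (0.2184 + 0.2184i)|11⟩

C-T leaves the control-|0⟩ kets |00⟩, |01⟩ unchanged and applies T to qubit 1 on the control-|1⟩ pair (|10⟩, |11⟩).
T = [[1, 0], [0, (1/√2 + (1/√2)i)]].
With a = amp(|10⟩) = 0.1522 and b = amp(|11⟩) = 0.3088:
new amp(|10⟩) = (1)·a = 0.1522
new amp(|11⟩) = (1/√2 + (1/√2)i)·b = (0.2184 + 0.2184i)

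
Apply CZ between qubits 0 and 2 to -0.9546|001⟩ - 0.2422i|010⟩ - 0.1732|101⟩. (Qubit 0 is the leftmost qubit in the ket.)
-0.9546|001⟩ - 0.2422i|010⟩ + 0.1732|101⟩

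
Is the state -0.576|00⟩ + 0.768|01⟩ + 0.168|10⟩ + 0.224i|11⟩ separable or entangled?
Entangled

Writing the state as a|00⟩ + b|01⟩ + c|10⟩ + d|11⟩, it is a product state iff ad − bc = 0.
Here (a, b, c, d) = (-0.576, 0.768, 0.168, 0.224i): ad − bc = (-0.576)(0.224i) − (0.768)(0.168) = (-0.129 - 0.129i) ≠ 0, so the state is entangled.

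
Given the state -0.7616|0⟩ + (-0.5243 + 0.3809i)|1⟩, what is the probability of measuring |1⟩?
0.42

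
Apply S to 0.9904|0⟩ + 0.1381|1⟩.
0.9904|0⟩ + 0.1381i|1⟩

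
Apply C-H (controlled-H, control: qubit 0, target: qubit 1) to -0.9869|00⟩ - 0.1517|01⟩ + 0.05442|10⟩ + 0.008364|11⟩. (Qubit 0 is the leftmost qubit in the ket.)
-0.9869|00⟩ - 0.1517|01⟩ + 0.04439|10⟩ + 0.03257|11⟩

C-H leaves the control-|0⟩ kets |00⟩, |01⟩ unchanged and applies H to qubit 1 on the control-|1⟩ pair (|10⟩, |11⟩).
H = [[1/√2, 1/√2], [1/√2, -1/√2]].
With a = amp(|10⟩) = 0.05442 and b = amp(|11⟩) = 0.008364:
new amp(|10⟩) = (1/√2)·a + (1/√2)·b = 0.04439
new amp(|11⟩) = (1/√2)·a + (-1/√2)·b = 0.03257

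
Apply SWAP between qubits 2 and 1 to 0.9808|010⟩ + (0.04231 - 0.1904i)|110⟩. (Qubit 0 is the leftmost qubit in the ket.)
0.9808|001⟩ + (0.04231 - 0.1904i)|101⟩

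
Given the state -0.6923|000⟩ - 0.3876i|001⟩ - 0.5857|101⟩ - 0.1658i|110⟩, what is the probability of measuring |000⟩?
0.4793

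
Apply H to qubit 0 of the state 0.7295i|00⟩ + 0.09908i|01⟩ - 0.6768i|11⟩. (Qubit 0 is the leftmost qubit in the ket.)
0.5158i|00⟩ - 0.4085i|01⟩ + 0.5158i|10⟩ + 0.5486i|11⟩

H on qubit 0 mixes each pair of kets that differ only in qubit 0: amplitudes (a, b) of (|…0…⟩, |…1…⟩) become ((a + b)/√2, (a − b)/√2). Kets absent from the input have amplitude 0.
(|00⟩, |10⟩): (a, b) = (0.7295i, 0) → (0.5158i, 0.5158i)
(|01⟩, |11⟩): (a, b) = (0.09908i, -0.6768i) → (-0.4085i, 0.5486i)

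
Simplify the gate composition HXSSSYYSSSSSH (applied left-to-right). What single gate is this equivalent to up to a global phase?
Z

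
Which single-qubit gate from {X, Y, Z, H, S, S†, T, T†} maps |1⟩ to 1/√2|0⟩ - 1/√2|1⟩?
H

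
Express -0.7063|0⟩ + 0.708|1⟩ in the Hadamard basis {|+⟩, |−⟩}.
0.001202|+⟩ - |−⟩

With |ψ⟩ = α|0⟩ + β|1⟩, the Hadamard-basis coefficients are ⟨+|ψ⟩ = (α + β)/√2 and ⟨−|ψ⟩ = (α − β)/√2.
Here α = -0.7063, β = 0.708: (α + β)/√2 = 0.001202, (α − β)/√2 = -1.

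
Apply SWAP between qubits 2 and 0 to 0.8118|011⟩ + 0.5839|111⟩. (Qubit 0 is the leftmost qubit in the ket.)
0.8118|110⟩ + 0.5839|111⟩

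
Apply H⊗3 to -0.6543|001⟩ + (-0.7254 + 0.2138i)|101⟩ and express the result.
(-0.4878 + 0.07559i)|000⟩ + (0.4878 - 0.07559i)|001⟩ + (-0.4878 + 0.07559i)|010⟩ + (0.4878 - 0.07559i)|011⟩ + (0.02514 - 0.07559i)|100⟩ + (-0.02514 + 0.07559i)|101⟩ + (0.02514 - 0.07559i)|110⟩ + (-0.02514 + 0.07559i)|111⟩

H⊗3 gives amp(|y⟩) = (1/2√2) Σ_x (−1)^(x·y) amp(|x⟩), where x·y is the number of positions in which both x and y have a 1.
|000⟩: (-0.6543 + (-0.7254 + 0.2138i))/(2√2) = (-0.4878 + 0.07559i)
|001⟩: (0.6543 - (-0.7254 + 0.2138i))/(2√2) = (0.4878 - 0.07559i)
|010⟩: (-0.6543 + (-0.7254 + 0.2138i))/(2√2) = (-0.4878 + 0.07559i)
|011⟩: (0.6543 - (-0.7254 + 0.2138i))/(2√2) = (0.4878 - 0.07559i)
|100⟩: (-0.6543 - (-0.7254 + 0.2138i))/(2√2) = (0.02514 - 0.07559i)
|101⟩: (0.6543 + (-0.7254 + 0.2138i))/(2√2) = (-0.02514 + 0.07559i)
|110⟩: (-0.6543 - (-0.7254 + 0.2138i))/(2√2) = (0.02514 - 0.07559i)
|111⟩: (0.6543 + (-0.7254 + 0.2138i))/(2√2) = (-0.02514 + 0.07559i)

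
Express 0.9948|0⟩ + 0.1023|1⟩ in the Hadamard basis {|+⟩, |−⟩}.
0.7758|+⟩ + 0.6311|−⟩

With |ψ⟩ = α|0⟩ + β|1⟩, the Hadamard-basis coefficients are ⟨+|ψ⟩ = (α + β)/√2 and ⟨−|ψ⟩ = (α − β)/√2.
Here α = 0.9948, β = 0.1023: (α + β)/√2 = 0.7758, (α − β)/√2 = 0.6311.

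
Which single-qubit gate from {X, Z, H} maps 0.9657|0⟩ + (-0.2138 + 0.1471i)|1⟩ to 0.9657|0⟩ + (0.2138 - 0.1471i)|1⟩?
Z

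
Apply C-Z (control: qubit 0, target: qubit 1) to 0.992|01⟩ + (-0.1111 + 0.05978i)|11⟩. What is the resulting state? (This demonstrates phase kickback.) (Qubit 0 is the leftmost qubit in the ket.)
0.992|01⟩ + (0.1111 - 0.05978i)|11⟩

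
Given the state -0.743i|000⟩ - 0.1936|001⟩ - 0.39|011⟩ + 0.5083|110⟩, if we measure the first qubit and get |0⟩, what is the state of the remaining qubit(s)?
-0.8628i|00⟩ - 0.2248|01⟩ - 0.4529|11⟩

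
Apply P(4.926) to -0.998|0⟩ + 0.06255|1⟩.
-0.998|0⟩ + (0.01326 - 0.06113i)|1⟩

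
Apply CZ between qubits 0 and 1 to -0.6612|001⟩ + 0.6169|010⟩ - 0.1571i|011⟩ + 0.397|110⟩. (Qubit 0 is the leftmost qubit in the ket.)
-0.6612|001⟩ + 0.6169|010⟩ - 0.1571i|011⟩ - 0.397|110⟩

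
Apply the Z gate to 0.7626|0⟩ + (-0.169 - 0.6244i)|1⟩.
0.7626|0⟩ + (0.169 + 0.6244i)|1⟩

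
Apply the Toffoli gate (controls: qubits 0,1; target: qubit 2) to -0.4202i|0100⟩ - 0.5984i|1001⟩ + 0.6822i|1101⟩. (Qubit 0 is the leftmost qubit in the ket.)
-0.4202i|0100⟩ - 0.5984i|1001⟩ + 0.6822i|1111⟩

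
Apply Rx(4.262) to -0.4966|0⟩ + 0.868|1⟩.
(0.2639 - 0.7353i)|0⟩ + (-0.4612 + 0.4207i)|1⟩

Rx(4.262) = [[cos(θ/2), −i·sin(θ/2)], [−i·sin(θ/2), cos(θ/2)]]; θ = 4.262, cos(θ/2) ≈ -0.531359, sin(θ/2) ≈ 0.847147.
With a = amp(|0⟩) = -0.4966 and b = amp(|1⟩) = 0.868:
new amp(|0⟩) = (-0.531359)·a + (-0.847147i)·b = (0.2639 - 0.7353i)
new amp(|1⟩) = (-0.847147i)·a + (-0.531359)·b = (-0.4612 + 0.4207i)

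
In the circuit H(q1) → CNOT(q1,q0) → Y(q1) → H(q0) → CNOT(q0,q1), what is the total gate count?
5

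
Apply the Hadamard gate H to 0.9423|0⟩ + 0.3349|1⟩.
0.9031|0⟩ + 0.4295|1⟩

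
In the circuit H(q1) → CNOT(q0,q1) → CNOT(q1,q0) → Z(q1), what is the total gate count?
4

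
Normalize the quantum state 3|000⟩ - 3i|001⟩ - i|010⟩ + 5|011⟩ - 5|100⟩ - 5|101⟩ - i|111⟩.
0.3078|000⟩ - 0.3078i|001⟩ - 0.1026i|010⟩ + 0.513|011⟩ - 0.513|100⟩ - 0.513|101⟩ - 0.1026i|111⟩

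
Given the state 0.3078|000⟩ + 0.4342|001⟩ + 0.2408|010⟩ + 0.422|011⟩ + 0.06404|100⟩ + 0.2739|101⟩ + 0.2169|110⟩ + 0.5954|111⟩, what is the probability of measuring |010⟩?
0.05798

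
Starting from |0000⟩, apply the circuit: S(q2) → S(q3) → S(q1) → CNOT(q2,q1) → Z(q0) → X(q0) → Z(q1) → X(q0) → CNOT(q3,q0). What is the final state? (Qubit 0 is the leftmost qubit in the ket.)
|0000⟩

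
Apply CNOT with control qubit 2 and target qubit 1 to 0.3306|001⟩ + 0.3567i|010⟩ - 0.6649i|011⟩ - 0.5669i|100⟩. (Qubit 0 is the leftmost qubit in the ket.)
-0.6649i|001⟩ + 0.3567i|010⟩ + 0.3306|011⟩ - 0.5669i|100⟩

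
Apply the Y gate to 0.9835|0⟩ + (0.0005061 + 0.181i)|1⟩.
(0.181 - 0.0005061i)|0⟩ + 0.9835i|1⟩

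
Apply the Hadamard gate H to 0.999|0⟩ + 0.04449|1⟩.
0.7379|0⟩ + 0.6749|1⟩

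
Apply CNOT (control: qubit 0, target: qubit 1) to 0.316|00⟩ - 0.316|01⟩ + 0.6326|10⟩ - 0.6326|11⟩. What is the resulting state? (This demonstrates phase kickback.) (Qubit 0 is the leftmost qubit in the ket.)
0.316|00⟩ - 0.316|01⟩ - 0.6326|10⟩ + 0.6326|11⟩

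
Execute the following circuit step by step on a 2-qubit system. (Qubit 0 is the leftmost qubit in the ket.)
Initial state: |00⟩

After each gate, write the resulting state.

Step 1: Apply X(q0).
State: |10⟩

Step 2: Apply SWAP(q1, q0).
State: |01⟩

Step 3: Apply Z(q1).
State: -|01⟩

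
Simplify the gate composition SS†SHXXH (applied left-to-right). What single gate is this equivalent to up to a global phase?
S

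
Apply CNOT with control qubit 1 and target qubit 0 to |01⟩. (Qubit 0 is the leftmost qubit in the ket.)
|11⟩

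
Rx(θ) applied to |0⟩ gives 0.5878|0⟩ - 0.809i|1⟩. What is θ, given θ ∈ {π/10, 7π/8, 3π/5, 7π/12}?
3π/5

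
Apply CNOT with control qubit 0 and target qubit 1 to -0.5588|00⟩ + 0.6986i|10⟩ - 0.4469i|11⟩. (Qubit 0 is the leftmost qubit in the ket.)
-0.5588|00⟩ - 0.4469i|10⟩ + 0.6986i|11⟩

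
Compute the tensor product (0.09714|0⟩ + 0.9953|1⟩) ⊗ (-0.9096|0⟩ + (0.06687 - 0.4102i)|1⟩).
-0.08836|00⟩ + (0.006496 - 0.03985i)|01⟩ - 0.9053|10⟩ + (0.06656 - 0.4083i)|11⟩

amp(|b₁b₂…⟩) = product of the factor amplitudes for bits b₁, b₂, …; only kets whose every factor amplitude is nonzero survive.
|00⟩: (0.09714)(-0.9096) = -0.08836
|01⟩: (0.09714)(0.06687 - 0.4102i) = (0.006496 - 0.03985i)
|10⟩: (0.9953)(-0.9096) = -0.9053
|11⟩: (0.9953)(0.06687 - 0.4102i) = (0.06656 - 0.4083i)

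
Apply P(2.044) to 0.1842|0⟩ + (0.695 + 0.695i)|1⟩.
0.1842|0⟩ + (-0.9354 + 0.3019i)|1⟩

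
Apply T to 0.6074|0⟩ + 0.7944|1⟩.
0.6074|0⟩ + (0.5617 + 0.5617i)|1⟩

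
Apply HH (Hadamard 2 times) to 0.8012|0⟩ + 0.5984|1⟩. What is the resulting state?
0.8012|0⟩ + 0.5984|1⟩

H² = I, so an even number of Hadamards cancels: H^2 = I and the state is unchanged.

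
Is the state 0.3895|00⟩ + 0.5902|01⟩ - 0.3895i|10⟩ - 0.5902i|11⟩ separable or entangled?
Separable

Writing the state as a|00⟩ + b|01⟩ + c|10⟩ + d|11⟩, it is a product state iff ad − bc = 0.
Here (a, b, c, d) = (0.3895, 0.5902, -0.3895i, -0.5902i): ad − bc = (0.3895)(-0.5902i) − (0.5902)(-0.3895i) = 0, so the state is separable.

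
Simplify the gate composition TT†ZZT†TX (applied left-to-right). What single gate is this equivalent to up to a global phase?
X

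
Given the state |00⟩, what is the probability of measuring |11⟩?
0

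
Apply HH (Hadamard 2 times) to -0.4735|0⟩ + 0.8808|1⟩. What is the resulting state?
-0.4735|0⟩ + 0.8808|1⟩

H² = I, so an even number of Hadamards cancels: H^2 = I and the state is unchanged.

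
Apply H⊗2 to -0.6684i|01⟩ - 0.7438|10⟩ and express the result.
(-0.3719 - 0.3342i)|00⟩ + (-0.3719 + 0.3342i)|01⟩ + (0.3719 - 0.3342i)|10⟩ + (0.3719 + 0.3342i)|11⟩

H⊗2 gives amp(|y⟩) = (1/2) Σ_x (−1)^(x·y) amp(|x⟩), where x·y is the number of positions in which both x and y have a 1.
|00⟩: (-0.6684i - 0.7438)/2 = (-0.3719 - 0.3342i)
|01⟩: (0.6684i - 0.7438)/2 = (-0.3719 + 0.3342i)
|10⟩: (-0.6684i + 0.7438)/2 = (0.3719 - 0.3342i)
|11⟩: (0.6684i + 0.7438)/2 = (0.3719 + 0.3342i)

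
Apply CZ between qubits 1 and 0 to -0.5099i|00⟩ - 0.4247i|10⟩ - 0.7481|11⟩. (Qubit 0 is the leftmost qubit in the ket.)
-0.5099i|00⟩ - 0.4247i|10⟩ + 0.7481|11⟩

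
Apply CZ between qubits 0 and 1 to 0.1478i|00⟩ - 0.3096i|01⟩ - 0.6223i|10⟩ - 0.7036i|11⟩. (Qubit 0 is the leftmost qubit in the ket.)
0.1478i|00⟩ - 0.3096i|01⟩ - 0.6223i|10⟩ + 0.7036i|11⟩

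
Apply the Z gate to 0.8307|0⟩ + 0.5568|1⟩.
0.8307|0⟩ - 0.5568|1⟩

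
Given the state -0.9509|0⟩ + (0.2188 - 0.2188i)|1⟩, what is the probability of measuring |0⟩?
0.9042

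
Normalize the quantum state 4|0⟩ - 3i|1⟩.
0.8|0⟩ - 0.6i|1⟩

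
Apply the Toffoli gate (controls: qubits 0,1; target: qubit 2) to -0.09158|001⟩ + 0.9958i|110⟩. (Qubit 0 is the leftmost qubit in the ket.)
-0.09158|001⟩ + 0.9958i|111⟩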